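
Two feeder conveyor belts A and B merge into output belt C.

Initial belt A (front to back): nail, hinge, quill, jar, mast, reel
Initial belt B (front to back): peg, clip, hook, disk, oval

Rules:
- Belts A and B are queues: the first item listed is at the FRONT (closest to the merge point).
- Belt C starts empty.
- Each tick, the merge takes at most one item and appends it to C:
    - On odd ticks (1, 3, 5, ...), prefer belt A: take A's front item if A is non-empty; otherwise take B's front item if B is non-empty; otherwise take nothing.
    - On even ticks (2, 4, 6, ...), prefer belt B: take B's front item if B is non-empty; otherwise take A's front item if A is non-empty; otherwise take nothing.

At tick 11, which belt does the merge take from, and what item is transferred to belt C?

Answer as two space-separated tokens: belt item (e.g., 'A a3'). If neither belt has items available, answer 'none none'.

Answer: A reel

Derivation:
Tick 1: prefer A, take nail from A; A=[hinge,quill,jar,mast,reel] B=[peg,clip,hook,disk,oval] C=[nail]
Tick 2: prefer B, take peg from B; A=[hinge,quill,jar,mast,reel] B=[clip,hook,disk,oval] C=[nail,peg]
Tick 3: prefer A, take hinge from A; A=[quill,jar,mast,reel] B=[clip,hook,disk,oval] C=[nail,peg,hinge]
Tick 4: prefer B, take clip from B; A=[quill,jar,mast,reel] B=[hook,disk,oval] C=[nail,peg,hinge,clip]
Tick 5: prefer A, take quill from A; A=[jar,mast,reel] B=[hook,disk,oval] C=[nail,peg,hinge,clip,quill]
Tick 6: prefer B, take hook from B; A=[jar,mast,reel] B=[disk,oval] C=[nail,peg,hinge,clip,quill,hook]
Tick 7: prefer A, take jar from A; A=[mast,reel] B=[disk,oval] C=[nail,peg,hinge,clip,quill,hook,jar]
Tick 8: prefer B, take disk from B; A=[mast,reel] B=[oval] C=[nail,peg,hinge,clip,quill,hook,jar,disk]
Tick 9: prefer A, take mast from A; A=[reel] B=[oval] C=[nail,peg,hinge,clip,quill,hook,jar,disk,mast]
Tick 10: prefer B, take oval from B; A=[reel] B=[-] C=[nail,peg,hinge,clip,quill,hook,jar,disk,mast,oval]
Tick 11: prefer A, take reel from A; A=[-] B=[-] C=[nail,peg,hinge,clip,quill,hook,jar,disk,mast,oval,reel]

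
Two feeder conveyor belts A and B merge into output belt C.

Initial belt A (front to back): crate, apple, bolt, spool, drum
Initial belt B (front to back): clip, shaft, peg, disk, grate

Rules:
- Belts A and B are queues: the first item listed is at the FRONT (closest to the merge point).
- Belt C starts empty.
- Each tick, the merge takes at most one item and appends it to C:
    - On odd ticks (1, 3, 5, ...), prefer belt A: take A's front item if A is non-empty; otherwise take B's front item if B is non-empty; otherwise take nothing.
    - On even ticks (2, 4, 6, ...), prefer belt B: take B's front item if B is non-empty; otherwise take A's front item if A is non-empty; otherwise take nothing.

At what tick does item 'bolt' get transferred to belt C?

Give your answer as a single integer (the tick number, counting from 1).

Answer: 5

Derivation:
Tick 1: prefer A, take crate from A; A=[apple,bolt,spool,drum] B=[clip,shaft,peg,disk,grate] C=[crate]
Tick 2: prefer B, take clip from B; A=[apple,bolt,spool,drum] B=[shaft,peg,disk,grate] C=[crate,clip]
Tick 3: prefer A, take apple from A; A=[bolt,spool,drum] B=[shaft,peg,disk,grate] C=[crate,clip,apple]
Tick 4: prefer B, take shaft from B; A=[bolt,spool,drum] B=[peg,disk,grate] C=[crate,clip,apple,shaft]
Tick 5: prefer A, take bolt from A; A=[spool,drum] B=[peg,disk,grate] C=[crate,clip,apple,shaft,bolt]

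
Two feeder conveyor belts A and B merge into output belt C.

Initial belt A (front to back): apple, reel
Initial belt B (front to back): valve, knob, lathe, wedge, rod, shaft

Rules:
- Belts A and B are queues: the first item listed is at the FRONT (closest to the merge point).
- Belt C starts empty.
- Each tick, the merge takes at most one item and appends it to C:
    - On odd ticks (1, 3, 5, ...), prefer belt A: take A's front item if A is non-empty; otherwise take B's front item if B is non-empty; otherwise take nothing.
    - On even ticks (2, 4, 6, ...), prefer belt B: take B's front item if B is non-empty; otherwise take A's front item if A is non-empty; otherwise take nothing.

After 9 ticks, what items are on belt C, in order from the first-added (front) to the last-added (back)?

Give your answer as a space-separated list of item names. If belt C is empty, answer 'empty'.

Tick 1: prefer A, take apple from A; A=[reel] B=[valve,knob,lathe,wedge,rod,shaft] C=[apple]
Tick 2: prefer B, take valve from B; A=[reel] B=[knob,lathe,wedge,rod,shaft] C=[apple,valve]
Tick 3: prefer A, take reel from A; A=[-] B=[knob,lathe,wedge,rod,shaft] C=[apple,valve,reel]
Tick 4: prefer B, take knob from B; A=[-] B=[lathe,wedge,rod,shaft] C=[apple,valve,reel,knob]
Tick 5: prefer A, take lathe from B; A=[-] B=[wedge,rod,shaft] C=[apple,valve,reel,knob,lathe]
Tick 6: prefer B, take wedge from B; A=[-] B=[rod,shaft] C=[apple,valve,reel,knob,lathe,wedge]
Tick 7: prefer A, take rod from B; A=[-] B=[shaft] C=[apple,valve,reel,knob,lathe,wedge,rod]
Tick 8: prefer B, take shaft from B; A=[-] B=[-] C=[apple,valve,reel,knob,lathe,wedge,rod,shaft]
Tick 9: prefer A, both empty, nothing taken; A=[-] B=[-] C=[apple,valve,reel,knob,lathe,wedge,rod,shaft]

Answer: apple valve reel knob lathe wedge rod shaft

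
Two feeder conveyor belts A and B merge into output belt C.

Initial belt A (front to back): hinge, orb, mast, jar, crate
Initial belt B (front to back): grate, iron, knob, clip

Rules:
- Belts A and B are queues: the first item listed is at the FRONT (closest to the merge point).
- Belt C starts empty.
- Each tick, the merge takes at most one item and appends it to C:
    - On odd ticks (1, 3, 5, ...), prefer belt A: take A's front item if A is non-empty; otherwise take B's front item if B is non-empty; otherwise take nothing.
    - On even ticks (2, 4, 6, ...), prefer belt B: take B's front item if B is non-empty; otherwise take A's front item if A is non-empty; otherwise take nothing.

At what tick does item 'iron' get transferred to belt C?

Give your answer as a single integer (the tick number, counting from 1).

Tick 1: prefer A, take hinge from A; A=[orb,mast,jar,crate] B=[grate,iron,knob,clip] C=[hinge]
Tick 2: prefer B, take grate from B; A=[orb,mast,jar,crate] B=[iron,knob,clip] C=[hinge,grate]
Tick 3: prefer A, take orb from A; A=[mast,jar,crate] B=[iron,knob,clip] C=[hinge,grate,orb]
Tick 4: prefer B, take iron from B; A=[mast,jar,crate] B=[knob,clip] C=[hinge,grate,orb,iron]

Answer: 4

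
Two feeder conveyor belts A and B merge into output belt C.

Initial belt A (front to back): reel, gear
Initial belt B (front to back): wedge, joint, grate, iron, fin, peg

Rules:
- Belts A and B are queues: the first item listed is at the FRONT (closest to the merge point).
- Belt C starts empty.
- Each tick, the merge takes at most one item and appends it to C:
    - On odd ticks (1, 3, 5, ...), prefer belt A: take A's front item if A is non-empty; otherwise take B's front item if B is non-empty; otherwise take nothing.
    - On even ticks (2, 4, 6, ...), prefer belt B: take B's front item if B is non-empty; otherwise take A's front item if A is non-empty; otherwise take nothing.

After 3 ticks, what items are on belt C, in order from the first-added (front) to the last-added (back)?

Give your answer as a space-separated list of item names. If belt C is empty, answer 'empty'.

Answer: reel wedge gear

Derivation:
Tick 1: prefer A, take reel from A; A=[gear] B=[wedge,joint,grate,iron,fin,peg] C=[reel]
Tick 2: prefer B, take wedge from B; A=[gear] B=[joint,grate,iron,fin,peg] C=[reel,wedge]
Tick 3: prefer A, take gear from A; A=[-] B=[joint,grate,iron,fin,peg] C=[reel,wedge,gear]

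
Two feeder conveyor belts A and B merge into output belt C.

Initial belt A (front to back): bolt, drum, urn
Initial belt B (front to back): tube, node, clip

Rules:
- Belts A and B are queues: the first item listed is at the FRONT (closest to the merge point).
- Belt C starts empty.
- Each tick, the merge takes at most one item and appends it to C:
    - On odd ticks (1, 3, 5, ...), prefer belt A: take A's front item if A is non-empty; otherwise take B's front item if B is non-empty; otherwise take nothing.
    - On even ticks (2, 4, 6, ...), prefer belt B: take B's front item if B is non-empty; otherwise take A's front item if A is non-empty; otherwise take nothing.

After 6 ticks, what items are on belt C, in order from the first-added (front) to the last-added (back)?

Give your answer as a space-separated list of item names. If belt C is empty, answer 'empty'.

Answer: bolt tube drum node urn clip

Derivation:
Tick 1: prefer A, take bolt from A; A=[drum,urn] B=[tube,node,clip] C=[bolt]
Tick 2: prefer B, take tube from B; A=[drum,urn] B=[node,clip] C=[bolt,tube]
Tick 3: prefer A, take drum from A; A=[urn] B=[node,clip] C=[bolt,tube,drum]
Tick 4: prefer B, take node from B; A=[urn] B=[clip] C=[bolt,tube,drum,node]
Tick 5: prefer A, take urn from A; A=[-] B=[clip] C=[bolt,tube,drum,node,urn]
Tick 6: prefer B, take clip from B; A=[-] B=[-] C=[bolt,tube,drum,node,urn,clip]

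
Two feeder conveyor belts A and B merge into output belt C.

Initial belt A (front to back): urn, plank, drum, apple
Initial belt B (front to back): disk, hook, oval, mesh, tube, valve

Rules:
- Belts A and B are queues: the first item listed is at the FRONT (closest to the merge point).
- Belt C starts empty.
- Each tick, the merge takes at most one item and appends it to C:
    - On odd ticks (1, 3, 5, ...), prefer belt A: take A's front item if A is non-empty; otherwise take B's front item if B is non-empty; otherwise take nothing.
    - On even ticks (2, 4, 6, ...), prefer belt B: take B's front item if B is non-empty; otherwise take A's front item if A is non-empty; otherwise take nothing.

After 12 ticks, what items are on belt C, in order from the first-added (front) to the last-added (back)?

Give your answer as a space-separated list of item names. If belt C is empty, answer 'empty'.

Tick 1: prefer A, take urn from A; A=[plank,drum,apple] B=[disk,hook,oval,mesh,tube,valve] C=[urn]
Tick 2: prefer B, take disk from B; A=[plank,drum,apple] B=[hook,oval,mesh,tube,valve] C=[urn,disk]
Tick 3: prefer A, take plank from A; A=[drum,apple] B=[hook,oval,mesh,tube,valve] C=[urn,disk,plank]
Tick 4: prefer B, take hook from B; A=[drum,apple] B=[oval,mesh,tube,valve] C=[urn,disk,plank,hook]
Tick 5: prefer A, take drum from A; A=[apple] B=[oval,mesh,tube,valve] C=[urn,disk,plank,hook,drum]
Tick 6: prefer B, take oval from B; A=[apple] B=[mesh,tube,valve] C=[urn,disk,plank,hook,drum,oval]
Tick 7: prefer A, take apple from A; A=[-] B=[mesh,tube,valve] C=[urn,disk,plank,hook,drum,oval,apple]
Tick 8: prefer B, take mesh from B; A=[-] B=[tube,valve] C=[urn,disk,plank,hook,drum,oval,apple,mesh]
Tick 9: prefer A, take tube from B; A=[-] B=[valve] C=[urn,disk,plank,hook,drum,oval,apple,mesh,tube]
Tick 10: prefer B, take valve from B; A=[-] B=[-] C=[urn,disk,plank,hook,drum,oval,apple,mesh,tube,valve]
Tick 11: prefer A, both empty, nothing taken; A=[-] B=[-] C=[urn,disk,plank,hook,drum,oval,apple,mesh,tube,valve]
Tick 12: prefer B, both empty, nothing taken; A=[-] B=[-] C=[urn,disk,plank,hook,drum,oval,apple,mesh,tube,valve]

Answer: urn disk plank hook drum oval apple mesh tube valve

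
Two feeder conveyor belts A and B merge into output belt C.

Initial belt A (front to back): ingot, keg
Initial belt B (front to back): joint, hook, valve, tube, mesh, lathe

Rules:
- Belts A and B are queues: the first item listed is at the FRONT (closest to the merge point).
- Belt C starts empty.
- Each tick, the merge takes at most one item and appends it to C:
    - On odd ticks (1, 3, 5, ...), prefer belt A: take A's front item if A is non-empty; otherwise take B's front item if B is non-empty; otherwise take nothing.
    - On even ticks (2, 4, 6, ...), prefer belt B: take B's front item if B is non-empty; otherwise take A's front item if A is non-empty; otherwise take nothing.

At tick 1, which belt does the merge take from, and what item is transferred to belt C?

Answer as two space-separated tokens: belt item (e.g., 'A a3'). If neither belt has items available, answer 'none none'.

Tick 1: prefer A, take ingot from A; A=[keg] B=[joint,hook,valve,tube,mesh,lathe] C=[ingot]

Answer: A ingot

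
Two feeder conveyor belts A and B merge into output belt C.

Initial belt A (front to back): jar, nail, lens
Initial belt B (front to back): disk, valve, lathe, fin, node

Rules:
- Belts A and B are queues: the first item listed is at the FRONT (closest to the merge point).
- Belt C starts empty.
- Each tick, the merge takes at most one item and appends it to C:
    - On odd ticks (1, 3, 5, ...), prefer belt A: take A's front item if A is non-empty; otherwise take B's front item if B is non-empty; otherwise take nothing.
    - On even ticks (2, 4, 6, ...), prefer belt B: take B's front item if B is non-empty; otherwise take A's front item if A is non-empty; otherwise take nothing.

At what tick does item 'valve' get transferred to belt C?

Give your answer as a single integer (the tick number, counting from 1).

Tick 1: prefer A, take jar from A; A=[nail,lens] B=[disk,valve,lathe,fin,node] C=[jar]
Tick 2: prefer B, take disk from B; A=[nail,lens] B=[valve,lathe,fin,node] C=[jar,disk]
Tick 3: prefer A, take nail from A; A=[lens] B=[valve,lathe,fin,node] C=[jar,disk,nail]
Tick 4: prefer B, take valve from B; A=[lens] B=[lathe,fin,node] C=[jar,disk,nail,valve]

Answer: 4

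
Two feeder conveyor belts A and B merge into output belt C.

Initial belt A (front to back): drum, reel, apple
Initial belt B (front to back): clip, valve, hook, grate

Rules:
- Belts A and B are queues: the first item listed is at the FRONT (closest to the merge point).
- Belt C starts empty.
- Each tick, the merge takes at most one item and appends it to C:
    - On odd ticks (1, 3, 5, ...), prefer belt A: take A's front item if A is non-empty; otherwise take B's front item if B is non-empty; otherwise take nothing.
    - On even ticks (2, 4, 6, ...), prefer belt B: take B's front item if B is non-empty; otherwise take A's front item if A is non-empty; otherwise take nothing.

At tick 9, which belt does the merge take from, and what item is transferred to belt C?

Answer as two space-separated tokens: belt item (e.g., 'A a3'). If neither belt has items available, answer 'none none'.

Tick 1: prefer A, take drum from A; A=[reel,apple] B=[clip,valve,hook,grate] C=[drum]
Tick 2: prefer B, take clip from B; A=[reel,apple] B=[valve,hook,grate] C=[drum,clip]
Tick 3: prefer A, take reel from A; A=[apple] B=[valve,hook,grate] C=[drum,clip,reel]
Tick 4: prefer B, take valve from B; A=[apple] B=[hook,grate] C=[drum,clip,reel,valve]
Tick 5: prefer A, take apple from A; A=[-] B=[hook,grate] C=[drum,clip,reel,valve,apple]
Tick 6: prefer B, take hook from B; A=[-] B=[grate] C=[drum,clip,reel,valve,apple,hook]
Tick 7: prefer A, take grate from B; A=[-] B=[-] C=[drum,clip,reel,valve,apple,hook,grate]
Tick 8: prefer B, both empty, nothing taken; A=[-] B=[-] C=[drum,clip,reel,valve,apple,hook,grate]
Tick 9: prefer A, both empty, nothing taken; A=[-] B=[-] C=[drum,clip,reel,valve,apple,hook,grate]

Answer: none none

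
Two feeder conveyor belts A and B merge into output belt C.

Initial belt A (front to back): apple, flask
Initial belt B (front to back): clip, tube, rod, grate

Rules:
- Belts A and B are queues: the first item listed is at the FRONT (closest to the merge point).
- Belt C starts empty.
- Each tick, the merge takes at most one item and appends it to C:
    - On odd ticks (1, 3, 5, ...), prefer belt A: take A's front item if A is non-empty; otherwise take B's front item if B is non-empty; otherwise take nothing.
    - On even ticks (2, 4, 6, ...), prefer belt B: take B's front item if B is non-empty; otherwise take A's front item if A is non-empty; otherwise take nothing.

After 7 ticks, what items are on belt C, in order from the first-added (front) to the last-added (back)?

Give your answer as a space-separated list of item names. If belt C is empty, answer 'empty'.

Answer: apple clip flask tube rod grate

Derivation:
Tick 1: prefer A, take apple from A; A=[flask] B=[clip,tube,rod,grate] C=[apple]
Tick 2: prefer B, take clip from B; A=[flask] B=[tube,rod,grate] C=[apple,clip]
Tick 3: prefer A, take flask from A; A=[-] B=[tube,rod,grate] C=[apple,clip,flask]
Tick 4: prefer B, take tube from B; A=[-] B=[rod,grate] C=[apple,clip,flask,tube]
Tick 5: prefer A, take rod from B; A=[-] B=[grate] C=[apple,clip,flask,tube,rod]
Tick 6: prefer B, take grate from B; A=[-] B=[-] C=[apple,clip,flask,tube,rod,grate]
Tick 7: prefer A, both empty, nothing taken; A=[-] B=[-] C=[apple,clip,flask,tube,rod,grate]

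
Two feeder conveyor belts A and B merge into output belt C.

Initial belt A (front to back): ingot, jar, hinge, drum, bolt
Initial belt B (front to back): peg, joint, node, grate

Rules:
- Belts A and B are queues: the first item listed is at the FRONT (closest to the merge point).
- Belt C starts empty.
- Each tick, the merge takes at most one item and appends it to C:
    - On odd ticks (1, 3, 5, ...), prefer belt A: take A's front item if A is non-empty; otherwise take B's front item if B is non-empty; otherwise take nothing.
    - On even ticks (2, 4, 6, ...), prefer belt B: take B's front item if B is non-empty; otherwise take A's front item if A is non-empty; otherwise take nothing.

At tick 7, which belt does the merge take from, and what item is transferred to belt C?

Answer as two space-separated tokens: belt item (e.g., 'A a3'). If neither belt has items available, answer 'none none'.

Tick 1: prefer A, take ingot from A; A=[jar,hinge,drum,bolt] B=[peg,joint,node,grate] C=[ingot]
Tick 2: prefer B, take peg from B; A=[jar,hinge,drum,bolt] B=[joint,node,grate] C=[ingot,peg]
Tick 3: prefer A, take jar from A; A=[hinge,drum,bolt] B=[joint,node,grate] C=[ingot,peg,jar]
Tick 4: prefer B, take joint from B; A=[hinge,drum,bolt] B=[node,grate] C=[ingot,peg,jar,joint]
Tick 5: prefer A, take hinge from A; A=[drum,bolt] B=[node,grate] C=[ingot,peg,jar,joint,hinge]
Tick 6: prefer B, take node from B; A=[drum,bolt] B=[grate] C=[ingot,peg,jar,joint,hinge,node]
Tick 7: prefer A, take drum from A; A=[bolt] B=[grate] C=[ingot,peg,jar,joint,hinge,node,drum]

Answer: A drum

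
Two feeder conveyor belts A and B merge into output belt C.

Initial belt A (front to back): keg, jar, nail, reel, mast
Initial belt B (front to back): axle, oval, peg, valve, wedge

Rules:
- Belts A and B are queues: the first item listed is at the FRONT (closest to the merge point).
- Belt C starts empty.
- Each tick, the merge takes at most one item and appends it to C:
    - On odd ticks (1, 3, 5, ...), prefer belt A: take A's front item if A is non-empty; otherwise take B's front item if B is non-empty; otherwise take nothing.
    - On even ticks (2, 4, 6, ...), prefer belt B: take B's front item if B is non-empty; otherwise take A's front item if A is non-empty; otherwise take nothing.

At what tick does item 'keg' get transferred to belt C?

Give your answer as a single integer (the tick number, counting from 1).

Answer: 1

Derivation:
Tick 1: prefer A, take keg from A; A=[jar,nail,reel,mast] B=[axle,oval,peg,valve,wedge] C=[keg]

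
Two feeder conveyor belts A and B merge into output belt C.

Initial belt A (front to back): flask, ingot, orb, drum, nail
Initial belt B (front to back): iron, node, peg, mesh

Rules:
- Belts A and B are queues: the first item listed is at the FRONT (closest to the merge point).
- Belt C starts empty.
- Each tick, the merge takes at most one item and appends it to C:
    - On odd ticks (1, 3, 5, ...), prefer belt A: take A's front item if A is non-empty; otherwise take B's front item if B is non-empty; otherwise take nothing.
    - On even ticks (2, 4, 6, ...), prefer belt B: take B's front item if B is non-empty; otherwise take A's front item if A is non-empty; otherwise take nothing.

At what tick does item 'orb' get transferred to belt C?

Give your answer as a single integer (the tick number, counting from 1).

Tick 1: prefer A, take flask from A; A=[ingot,orb,drum,nail] B=[iron,node,peg,mesh] C=[flask]
Tick 2: prefer B, take iron from B; A=[ingot,orb,drum,nail] B=[node,peg,mesh] C=[flask,iron]
Tick 3: prefer A, take ingot from A; A=[orb,drum,nail] B=[node,peg,mesh] C=[flask,iron,ingot]
Tick 4: prefer B, take node from B; A=[orb,drum,nail] B=[peg,mesh] C=[flask,iron,ingot,node]
Tick 5: prefer A, take orb from A; A=[drum,nail] B=[peg,mesh] C=[flask,iron,ingot,node,orb]

Answer: 5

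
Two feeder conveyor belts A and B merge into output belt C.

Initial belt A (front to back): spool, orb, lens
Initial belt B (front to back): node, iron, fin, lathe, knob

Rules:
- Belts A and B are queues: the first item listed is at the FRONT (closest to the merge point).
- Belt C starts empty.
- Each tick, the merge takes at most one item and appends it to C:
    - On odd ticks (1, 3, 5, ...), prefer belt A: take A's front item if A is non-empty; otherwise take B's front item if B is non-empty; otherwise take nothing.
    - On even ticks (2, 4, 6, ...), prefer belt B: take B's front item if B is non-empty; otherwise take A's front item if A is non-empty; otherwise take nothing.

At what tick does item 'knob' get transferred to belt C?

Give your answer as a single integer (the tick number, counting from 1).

Answer: 8

Derivation:
Tick 1: prefer A, take spool from A; A=[orb,lens] B=[node,iron,fin,lathe,knob] C=[spool]
Tick 2: prefer B, take node from B; A=[orb,lens] B=[iron,fin,lathe,knob] C=[spool,node]
Tick 3: prefer A, take orb from A; A=[lens] B=[iron,fin,lathe,knob] C=[spool,node,orb]
Tick 4: prefer B, take iron from B; A=[lens] B=[fin,lathe,knob] C=[spool,node,orb,iron]
Tick 5: prefer A, take lens from A; A=[-] B=[fin,lathe,knob] C=[spool,node,orb,iron,lens]
Tick 6: prefer B, take fin from B; A=[-] B=[lathe,knob] C=[spool,node,orb,iron,lens,fin]
Tick 7: prefer A, take lathe from B; A=[-] B=[knob] C=[spool,node,orb,iron,lens,fin,lathe]
Tick 8: prefer B, take knob from B; A=[-] B=[-] C=[spool,node,orb,iron,lens,fin,lathe,knob]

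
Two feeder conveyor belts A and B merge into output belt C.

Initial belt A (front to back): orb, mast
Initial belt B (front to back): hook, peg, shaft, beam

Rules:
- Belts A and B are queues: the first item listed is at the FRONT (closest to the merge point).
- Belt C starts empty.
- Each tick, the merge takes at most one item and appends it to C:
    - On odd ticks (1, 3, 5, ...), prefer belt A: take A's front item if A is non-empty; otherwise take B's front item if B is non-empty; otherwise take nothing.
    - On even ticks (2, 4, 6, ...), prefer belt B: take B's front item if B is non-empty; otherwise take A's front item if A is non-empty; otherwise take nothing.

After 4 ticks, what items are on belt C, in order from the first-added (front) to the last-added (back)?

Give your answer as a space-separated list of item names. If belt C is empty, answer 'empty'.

Tick 1: prefer A, take orb from A; A=[mast] B=[hook,peg,shaft,beam] C=[orb]
Tick 2: prefer B, take hook from B; A=[mast] B=[peg,shaft,beam] C=[orb,hook]
Tick 3: prefer A, take mast from A; A=[-] B=[peg,shaft,beam] C=[orb,hook,mast]
Tick 4: prefer B, take peg from B; A=[-] B=[shaft,beam] C=[orb,hook,mast,peg]

Answer: orb hook mast peg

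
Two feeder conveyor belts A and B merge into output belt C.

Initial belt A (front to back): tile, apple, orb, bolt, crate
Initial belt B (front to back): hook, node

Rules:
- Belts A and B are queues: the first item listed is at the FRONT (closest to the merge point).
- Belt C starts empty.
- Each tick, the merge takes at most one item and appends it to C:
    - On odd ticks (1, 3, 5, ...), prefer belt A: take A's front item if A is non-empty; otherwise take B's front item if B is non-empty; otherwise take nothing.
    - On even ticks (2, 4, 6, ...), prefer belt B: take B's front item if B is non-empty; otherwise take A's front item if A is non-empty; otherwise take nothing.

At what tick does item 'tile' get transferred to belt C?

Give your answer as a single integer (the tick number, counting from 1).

Tick 1: prefer A, take tile from A; A=[apple,orb,bolt,crate] B=[hook,node] C=[tile]

Answer: 1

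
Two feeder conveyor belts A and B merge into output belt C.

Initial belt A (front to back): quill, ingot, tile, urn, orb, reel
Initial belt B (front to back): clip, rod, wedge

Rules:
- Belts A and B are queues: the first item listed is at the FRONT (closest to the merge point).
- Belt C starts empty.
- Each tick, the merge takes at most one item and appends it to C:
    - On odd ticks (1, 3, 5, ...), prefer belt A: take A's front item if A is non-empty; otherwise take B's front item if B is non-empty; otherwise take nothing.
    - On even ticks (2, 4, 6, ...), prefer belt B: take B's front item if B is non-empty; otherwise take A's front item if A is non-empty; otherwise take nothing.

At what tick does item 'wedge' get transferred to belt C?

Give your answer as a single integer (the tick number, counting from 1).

Tick 1: prefer A, take quill from A; A=[ingot,tile,urn,orb,reel] B=[clip,rod,wedge] C=[quill]
Tick 2: prefer B, take clip from B; A=[ingot,tile,urn,orb,reel] B=[rod,wedge] C=[quill,clip]
Tick 3: prefer A, take ingot from A; A=[tile,urn,orb,reel] B=[rod,wedge] C=[quill,clip,ingot]
Tick 4: prefer B, take rod from B; A=[tile,urn,orb,reel] B=[wedge] C=[quill,clip,ingot,rod]
Tick 5: prefer A, take tile from A; A=[urn,orb,reel] B=[wedge] C=[quill,clip,ingot,rod,tile]
Tick 6: prefer B, take wedge from B; A=[urn,orb,reel] B=[-] C=[quill,clip,ingot,rod,tile,wedge]

Answer: 6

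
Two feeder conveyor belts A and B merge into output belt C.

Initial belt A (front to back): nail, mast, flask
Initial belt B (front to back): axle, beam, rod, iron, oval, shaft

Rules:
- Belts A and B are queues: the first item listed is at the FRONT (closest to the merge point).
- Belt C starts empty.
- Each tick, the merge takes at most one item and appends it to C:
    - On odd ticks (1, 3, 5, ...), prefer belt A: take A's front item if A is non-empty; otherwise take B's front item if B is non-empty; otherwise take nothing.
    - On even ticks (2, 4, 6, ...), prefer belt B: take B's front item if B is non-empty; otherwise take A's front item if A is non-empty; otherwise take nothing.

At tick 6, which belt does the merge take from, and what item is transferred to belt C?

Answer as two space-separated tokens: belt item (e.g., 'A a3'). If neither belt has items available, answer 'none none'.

Answer: B rod

Derivation:
Tick 1: prefer A, take nail from A; A=[mast,flask] B=[axle,beam,rod,iron,oval,shaft] C=[nail]
Tick 2: prefer B, take axle from B; A=[mast,flask] B=[beam,rod,iron,oval,shaft] C=[nail,axle]
Tick 3: prefer A, take mast from A; A=[flask] B=[beam,rod,iron,oval,shaft] C=[nail,axle,mast]
Tick 4: prefer B, take beam from B; A=[flask] B=[rod,iron,oval,shaft] C=[nail,axle,mast,beam]
Tick 5: prefer A, take flask from A; A=[-] B=[rod,iron,oval,shaft] C=[nail,axle,mast,beam,flask]
Tick 6: prefer B, take rod from B; A=[-] B=[iron,oval,shaft] C=[nail,axle,mast,beam,flask,rod]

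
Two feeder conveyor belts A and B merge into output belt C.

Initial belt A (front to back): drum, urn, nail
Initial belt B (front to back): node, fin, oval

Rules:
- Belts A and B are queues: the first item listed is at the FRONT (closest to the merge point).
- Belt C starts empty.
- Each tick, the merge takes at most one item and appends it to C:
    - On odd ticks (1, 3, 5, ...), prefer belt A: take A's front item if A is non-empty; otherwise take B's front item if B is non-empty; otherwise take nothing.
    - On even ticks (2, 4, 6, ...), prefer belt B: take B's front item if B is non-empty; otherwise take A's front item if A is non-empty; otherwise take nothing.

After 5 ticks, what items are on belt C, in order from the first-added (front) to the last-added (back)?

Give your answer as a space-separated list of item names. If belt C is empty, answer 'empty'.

Answer: drum node urn fin nail

Derivation:
Tick 1: prefer A, take drum from A; A=[urn,nail] B=[node,fin,oval] C=[drum]
Tick 2: prefer B, take node from B; A=[urn,nail] B=[fin,oval] C=[drum,node]
Tick 3: prefer A, take urn from A; A=[nail] B=[fin,oval] C=[drum,node,urn]
Tick 4: prefer B, take fin from B; A=[nail] B=[oval] C=[drum,node,urn,fin]
Tick 5: prefer A, take nail from A; A=[-] B=[oval] C=[drum,node,urn,fin,nail]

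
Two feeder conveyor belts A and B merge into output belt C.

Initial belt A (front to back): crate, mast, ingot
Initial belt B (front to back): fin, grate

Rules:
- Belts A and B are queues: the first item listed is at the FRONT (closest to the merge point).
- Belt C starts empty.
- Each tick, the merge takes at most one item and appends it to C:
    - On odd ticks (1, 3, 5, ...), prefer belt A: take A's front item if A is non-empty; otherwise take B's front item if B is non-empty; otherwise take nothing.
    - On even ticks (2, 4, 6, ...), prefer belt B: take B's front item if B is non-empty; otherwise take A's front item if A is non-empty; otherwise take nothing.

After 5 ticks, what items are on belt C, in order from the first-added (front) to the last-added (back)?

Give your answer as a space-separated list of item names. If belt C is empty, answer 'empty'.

Tick 1: prefer A, take crate from A; A=[mast,ingot] B=[fin,grate] C=[crate]
Tick 2: prefer B, take fin from B; A=[mast,ingot] B=[grate] C=[crate,fin]
Tick 3: prefer A, take mast from A; A=[ingot] B=[grate] C=[crate,fin,mast]
Tick 4: prefer B, take grate from B; A=[ingot] B=[-] C=[crate,fin,mast,grate]
Tick 5: prefer A, take ingot from A; A=[-] B=[-] C=[crate,fin,mast,grate,ingot]

Answer: crate fin mast grate ingot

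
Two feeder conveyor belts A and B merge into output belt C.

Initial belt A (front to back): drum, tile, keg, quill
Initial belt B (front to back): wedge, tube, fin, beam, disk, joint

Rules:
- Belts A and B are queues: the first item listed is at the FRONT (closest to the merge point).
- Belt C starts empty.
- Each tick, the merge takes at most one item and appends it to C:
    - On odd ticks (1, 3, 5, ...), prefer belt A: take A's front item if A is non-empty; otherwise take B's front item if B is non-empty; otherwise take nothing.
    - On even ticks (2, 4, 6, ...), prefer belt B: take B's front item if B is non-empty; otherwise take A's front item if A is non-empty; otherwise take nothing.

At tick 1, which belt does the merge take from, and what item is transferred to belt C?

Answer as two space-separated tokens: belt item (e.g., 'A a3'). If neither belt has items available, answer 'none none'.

Tick 1: prefer A, take drum from A; A=[tile,keg,quill] B=[wedge,tube,fin,beam,disk,joint] C=[drum]

Answer: A drum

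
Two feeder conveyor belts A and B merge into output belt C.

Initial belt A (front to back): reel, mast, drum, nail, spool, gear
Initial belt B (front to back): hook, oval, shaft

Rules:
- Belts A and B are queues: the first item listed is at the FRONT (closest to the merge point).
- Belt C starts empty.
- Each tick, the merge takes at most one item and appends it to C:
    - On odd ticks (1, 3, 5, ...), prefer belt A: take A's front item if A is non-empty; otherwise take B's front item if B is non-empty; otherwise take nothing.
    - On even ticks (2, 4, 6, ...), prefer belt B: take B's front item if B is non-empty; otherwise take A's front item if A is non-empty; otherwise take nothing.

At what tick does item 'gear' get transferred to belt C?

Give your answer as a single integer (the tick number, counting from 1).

Answer: 9

Derivation:
Tick 1: prefer A, take reel from A; A=[mast,drum,nail,spool,gear] B=[hook,oval,shaft] C=[reel]
Tick 2: prefer B, take hook from B; A=[mast,drum,nail,spool,gear] B=[oval,shaft] C=[reel,hook]
Tick 3: prefer A, take mast from A; A=[drum,nail,spool,gear] B=[oval,shaft] C=[reel,hook,mast]
Tick 4: prefer B, take oval from B; A=[drum,nail,spool,gear] B=[shaft] C=[reel,hook,mast,oval]
Tick 5: prefer A, take drum from A; A=[nail,spool,gear] B=[shaft] C=[reel,hook,mast,oval,drum]
Tick 6: prefer B, take shaft from B; A=[nail,spool,gear] B=[-] C=[reel,hook,mast,oval,drum,shaft]
Tick 7: prefer A, take nail from A; A=[spool,gear] B=[-] C=[reel,hook,mast,oval,drum,shaft,nail]
Tick 8: prefer B, take spool from A; A=[gear] B=[-] C=[reel,hook,mast,oval,drum,shaft,nail,spool]
Tick 9: prefer A, take gear from A; A=[-] B=[-] C=[reel,hook,mast,oval,drum,shaft,nail,spool,gear]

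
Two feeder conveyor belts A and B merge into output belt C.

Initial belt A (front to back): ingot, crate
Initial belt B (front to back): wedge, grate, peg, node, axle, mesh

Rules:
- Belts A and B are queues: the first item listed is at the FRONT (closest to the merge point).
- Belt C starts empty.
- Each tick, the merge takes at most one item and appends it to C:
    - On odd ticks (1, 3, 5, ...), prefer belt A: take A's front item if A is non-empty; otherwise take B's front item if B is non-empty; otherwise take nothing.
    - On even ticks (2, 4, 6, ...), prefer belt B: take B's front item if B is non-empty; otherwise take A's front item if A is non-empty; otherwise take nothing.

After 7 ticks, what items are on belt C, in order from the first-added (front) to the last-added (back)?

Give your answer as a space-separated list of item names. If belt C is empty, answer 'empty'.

Answer: ingot wedge crate grate peg node axle

Derivation:
Tick 1: prefer A, take ingot from A; A=[crate] B=[wedge,grate,peg,node,axle,mesh] C=[ingot]
Tick 2: prefer B, take wedge from B; A=[crate] B=[grate,peg,node,axle,mesh] C=[ingot,wedge]
Tick 3: prefer A, take crate from A; A=[-] B=[grate,peg,node,axle,mesh] C=[ingot,wedge,crate]
Tick 4: prefer B, take grate from B; A=[-] B=[peg,node,axle,mesh] C=[ingot,wedge,crate,grate]
Tick 5: prefer A, take peg from B; A=[-] B=[node,axle,mesh] C=[ingot,wedge,crate,grate,peg]
Tick 6: prefer B, take node from B; A=[-] B=[axle,mesh] C=[ingot,wedge,crate,grate,peg,node]
Tick 7: prefer A, take axle from B; A=[-] B=[mesh] C=[ingot,wedge,crate,grate,peg,node,axle]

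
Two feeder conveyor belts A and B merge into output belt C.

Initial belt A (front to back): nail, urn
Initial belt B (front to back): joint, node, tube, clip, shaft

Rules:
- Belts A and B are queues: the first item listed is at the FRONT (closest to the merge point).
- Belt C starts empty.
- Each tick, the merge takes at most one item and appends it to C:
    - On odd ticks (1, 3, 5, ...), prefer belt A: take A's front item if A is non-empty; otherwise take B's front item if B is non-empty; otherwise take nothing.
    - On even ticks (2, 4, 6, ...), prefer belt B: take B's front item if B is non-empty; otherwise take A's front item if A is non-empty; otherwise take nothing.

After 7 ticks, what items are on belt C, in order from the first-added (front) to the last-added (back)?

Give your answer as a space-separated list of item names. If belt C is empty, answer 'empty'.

Tick 1: prefer A, take nail from A; A=[urn] B=[joint,node,tube,clip,shaft] C=[nail]
Tick 2: prefer B, take joint from B; A=[urn] B=[node,tube,clip,shaft] C=[nail,joint]
Tick 3: prefer A, take urn from A; A=[-] B=[node,tube,clip,shaft] C=[nail,joint,urn]
Tick 4: prefer B, take node from B; A=[-] B=[tube,clip,shaft] C=[nail,joint,urn,node]
Tick 5: prefer A, take tube from B; A=[-] B=[clip,shaft] C=[nail,joint,urn,node,tube]
Tick 6: prefer B, take clip from B; A=[-] B=[shaft] C=[nail,joint,urn,node,tube,clip]
Tick 7: prefer A, take shaft from B; A=[-] B=[-] C=[nail,joint,urn,node,tube,clip,shaft]

Answer: nail joint urn node tube clip shaft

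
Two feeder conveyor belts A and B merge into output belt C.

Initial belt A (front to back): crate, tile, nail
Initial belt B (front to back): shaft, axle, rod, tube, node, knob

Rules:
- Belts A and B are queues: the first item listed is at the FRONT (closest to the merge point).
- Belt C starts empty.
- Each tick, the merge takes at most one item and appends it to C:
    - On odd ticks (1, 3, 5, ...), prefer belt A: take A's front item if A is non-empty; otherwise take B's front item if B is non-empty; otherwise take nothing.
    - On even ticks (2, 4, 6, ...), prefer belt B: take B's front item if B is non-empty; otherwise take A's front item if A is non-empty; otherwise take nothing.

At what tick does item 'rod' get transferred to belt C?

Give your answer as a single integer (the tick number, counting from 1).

Tick 1: prefer A, take crate from A; A=[tile,nail] B=[shaft,axle,rod,tube,node,knob] C=[crate]
Tick 2: prefer B, take shaft from B; A=[tile,nail] B=[axle,rod,tube,node,knob] C=[crate,shaft]
Tick 3: prefer A, take tile from A; A=[nail] B=[axle,rod,tube,node,knob] C=[crate,shaft,tile]
Tick 4: prefer B, take axle from B; A=[nail] B=[rod,tube,node,knob] C=[crate,shaft,tile,axle]
Tick 5: prefer A, take nail from A; A=[-] B=[rod,tube,node,knob] C=[crate,shaft,tile,axle,nail]
Tick 6: prefer B, take rod from B; A=[-] B=[tube,node,knob] C=[crate,shaft,tile,axle,nail,rod]

Answer: 6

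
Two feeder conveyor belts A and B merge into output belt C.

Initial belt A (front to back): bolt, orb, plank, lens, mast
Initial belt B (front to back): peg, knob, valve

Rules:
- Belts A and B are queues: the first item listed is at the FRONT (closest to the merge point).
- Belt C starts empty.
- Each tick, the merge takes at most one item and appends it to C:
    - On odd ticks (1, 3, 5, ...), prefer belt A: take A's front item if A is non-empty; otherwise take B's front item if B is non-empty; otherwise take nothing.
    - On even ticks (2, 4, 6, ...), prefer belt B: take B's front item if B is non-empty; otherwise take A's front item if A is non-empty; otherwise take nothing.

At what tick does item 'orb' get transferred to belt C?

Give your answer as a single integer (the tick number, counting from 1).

Tick 1: prefer A, take bolt from A; A=[orb,plank,lens,mast] B=[peg,knob,valve] C=[bolt]
Tick 2: prefer B, take peg from B; A=[orb,plank,lens,mast] B=[knob,valve] C=[bolt,peg]
Tick 3: prefer A, take orb from A; A=[plank,lens,mast] B=[knob,valve] C=[bolt,peg,orb]

Answer: 3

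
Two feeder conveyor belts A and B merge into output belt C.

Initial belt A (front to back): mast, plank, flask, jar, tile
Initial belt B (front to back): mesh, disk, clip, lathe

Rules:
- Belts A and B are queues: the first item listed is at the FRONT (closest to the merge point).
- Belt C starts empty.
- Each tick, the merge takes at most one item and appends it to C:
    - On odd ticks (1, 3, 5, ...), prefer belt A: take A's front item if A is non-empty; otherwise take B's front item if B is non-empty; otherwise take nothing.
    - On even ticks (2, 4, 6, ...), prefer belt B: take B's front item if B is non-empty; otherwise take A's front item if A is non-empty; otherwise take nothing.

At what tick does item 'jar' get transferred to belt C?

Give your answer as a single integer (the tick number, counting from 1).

Answer: 7

Derivation:
Tick 1: prefer A, take mast from A; A=[plank,flask,jar,tile] B=[mesh,disk,clip,lathe] C=[mast]
Tick 2: prefer B, take mesh from B; A=[plank,flask,jar,tile] B=[disk,clip,lathe] C=[mast,mesh]
Tick 3: prefer A, take plank from A; A=[flask,jar,tile] B=[disk,clip,lathe] C=[mast,mesh,plank]
Tick 4: prefer B, take disk from B; A=[flask,jar,tile] B=[clip,lathe] C=[mast,mesh,plank,disk]
Tick 5: prefer A, take flask from A; A=[jar,tile] B=[clip,lathe] C=[mast,mesh,plank,disk,flask]
Tick 6: prefer B, take clip from B; A=[jar,tile] B=[lathe] C=[mast,mesh,plank,disk,flask,clip]
Tick 7: prefer A, take jar from A; A=[tile] B=[lathe] C=[mast,mesh,plank,disk,flask,clip,jar]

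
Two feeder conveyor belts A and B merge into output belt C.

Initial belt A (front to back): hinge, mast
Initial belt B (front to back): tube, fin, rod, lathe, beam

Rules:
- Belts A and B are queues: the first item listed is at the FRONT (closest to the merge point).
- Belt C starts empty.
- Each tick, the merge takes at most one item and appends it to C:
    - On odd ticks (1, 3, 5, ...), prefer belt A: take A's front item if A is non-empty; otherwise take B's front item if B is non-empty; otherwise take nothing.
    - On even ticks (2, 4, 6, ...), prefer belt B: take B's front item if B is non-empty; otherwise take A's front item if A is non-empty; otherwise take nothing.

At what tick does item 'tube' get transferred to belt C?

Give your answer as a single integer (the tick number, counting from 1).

Tick 1: prefer A, take hinge from A; A=[mast] B=[tube,fin,rod,lathe,beam] C=[hinge]
Tick 2: prefer B, take tube from B; A=[mast] B=[fin,rod,lathe,beam] C=[hinge,tube]

Answer: 2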